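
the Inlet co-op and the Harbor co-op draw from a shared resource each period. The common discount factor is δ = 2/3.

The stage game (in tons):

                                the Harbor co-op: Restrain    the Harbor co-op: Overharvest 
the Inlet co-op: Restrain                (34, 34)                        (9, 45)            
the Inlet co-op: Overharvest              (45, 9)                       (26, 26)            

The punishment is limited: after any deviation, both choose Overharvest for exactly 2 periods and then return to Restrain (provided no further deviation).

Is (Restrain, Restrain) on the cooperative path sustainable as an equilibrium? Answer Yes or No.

IC: δ+…+δ^2 ≥ (45−34)/(34−26) = 11/8.
At δ = 2/3: partial sum = 1.1111 < 1.3750. Cooperation not sustainable.

No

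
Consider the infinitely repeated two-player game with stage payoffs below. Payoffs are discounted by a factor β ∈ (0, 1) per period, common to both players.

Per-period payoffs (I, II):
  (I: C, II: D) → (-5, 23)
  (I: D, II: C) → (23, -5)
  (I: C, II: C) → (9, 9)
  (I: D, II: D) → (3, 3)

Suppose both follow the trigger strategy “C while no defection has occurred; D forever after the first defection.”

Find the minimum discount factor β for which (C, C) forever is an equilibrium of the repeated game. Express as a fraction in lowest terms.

One-period gain from deviating is 23 − 9 = 14. The loss is 9 − 3 = 6 in every subsequent period, with present value 6·β/(1−β).
Deviation is unprofitable when 6·β/(1−β) ≥ 14, i.e. β/(1−β) ≥ 7/3.
Equivalently β ≥ 14/(14+6) = 7/10.

7/10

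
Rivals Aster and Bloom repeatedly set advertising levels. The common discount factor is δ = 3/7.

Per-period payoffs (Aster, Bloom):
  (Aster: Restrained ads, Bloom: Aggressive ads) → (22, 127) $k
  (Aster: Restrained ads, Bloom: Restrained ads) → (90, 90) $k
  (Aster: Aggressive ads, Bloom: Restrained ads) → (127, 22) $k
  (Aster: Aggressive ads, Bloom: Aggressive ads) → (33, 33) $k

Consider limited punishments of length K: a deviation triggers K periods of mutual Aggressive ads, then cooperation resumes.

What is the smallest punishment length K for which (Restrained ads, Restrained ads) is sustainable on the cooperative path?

3

No profitable deviation requires (90−33)(δ+…+δ^K) ≥ 127−90, i.e. δ+…+δ^K ≥ 37/57 ≈ 0.6491.
With δ = 3/7, the partial sums are K=1: 0.4286, K=2: 0.6122, K=3: 0.6910.
K = 3 is the first length at which the sum reaches 0.6491.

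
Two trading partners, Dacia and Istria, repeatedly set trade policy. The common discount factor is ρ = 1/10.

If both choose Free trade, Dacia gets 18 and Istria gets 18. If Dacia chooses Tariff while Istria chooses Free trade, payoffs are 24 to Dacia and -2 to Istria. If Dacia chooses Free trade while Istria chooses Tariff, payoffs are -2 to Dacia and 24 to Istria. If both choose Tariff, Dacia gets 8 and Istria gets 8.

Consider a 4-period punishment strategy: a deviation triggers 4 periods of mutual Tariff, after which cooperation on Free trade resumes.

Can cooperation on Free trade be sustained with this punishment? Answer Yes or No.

No

IC: ρ+…+ρ^4 ≥ (24−18)/(18−8) = 3/5.
At ρ = 1/10: partial sum = 0.1111 < 0.6000. Cooperation not sustainable.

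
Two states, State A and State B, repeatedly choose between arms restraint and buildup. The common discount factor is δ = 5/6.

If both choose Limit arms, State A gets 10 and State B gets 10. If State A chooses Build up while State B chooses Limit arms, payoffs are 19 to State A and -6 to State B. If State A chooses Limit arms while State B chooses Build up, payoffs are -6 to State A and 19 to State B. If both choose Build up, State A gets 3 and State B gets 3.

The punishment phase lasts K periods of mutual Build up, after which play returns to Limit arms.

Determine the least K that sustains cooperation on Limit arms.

No profitable deviation requires (10−3)(δ+…+δ^K) ≥ 19−10, i.e. δ+…+δ^K ≥ 9/7 ≈ 1.2857.
With δ = 5/6, the partial sums are K=1: 0.8333, K=2: 1.5278.
K = 2 is the first length at which the sum reaches 1.2857.

2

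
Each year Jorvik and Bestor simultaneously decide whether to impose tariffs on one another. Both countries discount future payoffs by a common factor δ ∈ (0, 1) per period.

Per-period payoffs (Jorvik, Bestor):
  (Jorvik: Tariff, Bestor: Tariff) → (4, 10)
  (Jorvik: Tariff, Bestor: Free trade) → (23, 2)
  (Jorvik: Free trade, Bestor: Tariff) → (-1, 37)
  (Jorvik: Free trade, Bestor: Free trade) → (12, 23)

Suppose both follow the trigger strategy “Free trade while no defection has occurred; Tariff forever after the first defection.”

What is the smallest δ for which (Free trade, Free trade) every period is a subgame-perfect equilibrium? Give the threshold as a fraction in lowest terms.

Jorvik's threshold: (23−12)/(23−4) = 11/19.
Bestor's threshold: (37−23)/(37−10) = 14/27.
11/19 > 14/27, so Jorvik binds and δ* = 11/19.

11/19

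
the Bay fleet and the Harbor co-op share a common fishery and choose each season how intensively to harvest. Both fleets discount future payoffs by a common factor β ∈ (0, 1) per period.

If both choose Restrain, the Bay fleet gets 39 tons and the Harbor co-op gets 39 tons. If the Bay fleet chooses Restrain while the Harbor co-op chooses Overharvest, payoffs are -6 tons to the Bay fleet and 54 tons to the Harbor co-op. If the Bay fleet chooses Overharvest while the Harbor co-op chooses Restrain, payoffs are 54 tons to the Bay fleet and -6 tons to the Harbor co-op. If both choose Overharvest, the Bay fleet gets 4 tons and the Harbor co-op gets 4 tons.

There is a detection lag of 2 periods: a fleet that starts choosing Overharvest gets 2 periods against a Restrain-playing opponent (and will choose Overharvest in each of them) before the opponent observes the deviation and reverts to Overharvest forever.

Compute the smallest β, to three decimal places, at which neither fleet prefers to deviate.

0.548

Deviating for the 2 undetected periods gains 54−39 = 15 per period over cooperation, then loses 39−4 = 35 per period forever once punishment starts.
Gain: 15(1 + β + … + β^1); loss: 35·β^2/(1−β).
No profitable deviation ⇔ 15(1−β^2) ≤ 35·β^2, i.e. β^2 ≥ 15/(15+35) = 3/10.
Hence β ≥ (3/10)^(1/2) ≈ 0.548.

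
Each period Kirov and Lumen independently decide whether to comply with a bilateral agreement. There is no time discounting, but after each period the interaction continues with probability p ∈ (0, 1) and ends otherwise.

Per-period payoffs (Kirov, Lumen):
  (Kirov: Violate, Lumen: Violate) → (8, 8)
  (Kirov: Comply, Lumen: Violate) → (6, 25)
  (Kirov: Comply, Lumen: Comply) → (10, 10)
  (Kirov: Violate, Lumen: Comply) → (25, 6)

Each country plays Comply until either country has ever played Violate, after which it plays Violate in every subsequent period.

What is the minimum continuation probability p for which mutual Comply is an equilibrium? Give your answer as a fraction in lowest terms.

Expected cooperation value is 10 + p·10 + p²·10 + … = 10/(1−p); deviation gives 25 + p·8/(1−p).
10 ≥ 25(1−p) + 8p ⇒ 17p ≥ 15 ⇒ p ≥ 15/17.

15/17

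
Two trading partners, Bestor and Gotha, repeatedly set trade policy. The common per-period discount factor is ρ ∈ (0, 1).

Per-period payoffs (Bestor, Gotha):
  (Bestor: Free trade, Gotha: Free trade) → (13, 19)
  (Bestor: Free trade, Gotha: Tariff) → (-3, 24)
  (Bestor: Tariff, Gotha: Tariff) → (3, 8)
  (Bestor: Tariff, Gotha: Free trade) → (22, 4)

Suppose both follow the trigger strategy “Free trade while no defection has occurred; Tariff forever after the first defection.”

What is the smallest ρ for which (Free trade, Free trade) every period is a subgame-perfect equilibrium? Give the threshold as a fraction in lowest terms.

9/19

Bestor: cooperation gives 13 each period; deviation gives 22 once then 3 forever.
  13/(1−ρ) ≥ 22 + 3ρ/(1−ρ) ⇒ ρ ≥ 9/19.
Gotha: cooperation gives 19 each period; deviation gives 24 once then 8 forever.
  ρ ≥ 5/16.
Both must hold, so the binding constraint is Bestor's: ρ ≥ 9/19.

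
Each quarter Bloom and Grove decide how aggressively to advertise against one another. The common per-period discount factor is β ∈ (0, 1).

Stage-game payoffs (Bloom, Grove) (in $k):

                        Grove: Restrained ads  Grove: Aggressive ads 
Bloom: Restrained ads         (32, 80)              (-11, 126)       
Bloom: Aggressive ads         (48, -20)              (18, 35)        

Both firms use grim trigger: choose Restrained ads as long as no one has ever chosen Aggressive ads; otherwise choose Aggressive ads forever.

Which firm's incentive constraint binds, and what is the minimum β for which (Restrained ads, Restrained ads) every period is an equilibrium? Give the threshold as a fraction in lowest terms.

Bloom; β ≥ 8/15

Bloom: cooperation gives 32 each period; deviation gives 48 once then 18 forever.
  32/(1−β) ≥ 48 + 18β/(1−β) ⇒ β ≥ 16/30 = 8/15.
Grove: cooperation gives 80 each period; deviation gives 126 once then 35 forever.
  β ≥ 46/91.
Both must hold, so the binding constraint is Bloom's: β ≥ 8/15.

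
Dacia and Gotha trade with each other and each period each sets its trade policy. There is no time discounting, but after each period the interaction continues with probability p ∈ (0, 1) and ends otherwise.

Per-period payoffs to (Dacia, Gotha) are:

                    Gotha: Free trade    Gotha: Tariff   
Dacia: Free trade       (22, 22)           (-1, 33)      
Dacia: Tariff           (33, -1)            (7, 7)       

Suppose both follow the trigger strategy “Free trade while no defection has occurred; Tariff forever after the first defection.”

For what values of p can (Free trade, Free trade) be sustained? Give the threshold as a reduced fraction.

With no time discounting, the continuation probability p plays the role of the discount factor.
Grim-trigger IC: 22/(1−p) ≥ 33 + 7p/(1−p) ⇒ p ≥ (33−22)/(33−7) = 11/26.

11/26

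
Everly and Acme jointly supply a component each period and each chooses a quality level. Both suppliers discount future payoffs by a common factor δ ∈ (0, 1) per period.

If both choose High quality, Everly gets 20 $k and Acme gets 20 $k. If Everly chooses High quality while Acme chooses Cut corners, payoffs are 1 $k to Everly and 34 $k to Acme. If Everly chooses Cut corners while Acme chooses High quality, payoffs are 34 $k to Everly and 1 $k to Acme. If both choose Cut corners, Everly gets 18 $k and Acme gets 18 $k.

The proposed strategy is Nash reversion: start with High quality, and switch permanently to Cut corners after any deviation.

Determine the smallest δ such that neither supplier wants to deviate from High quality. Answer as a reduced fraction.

Cooperation forever yields 20 each period: 20/(1−δ).
Deviating yields 34 once, then 18 forever: 34 + 18δ/(1−δ).
No profitable deviation requires 20/(1−δ) ≥ 34 + 18δ/(1−δ).
Multiplying by (1−δ): 20 ≥ 34(1−δ) + 18δ = 34 − 16δ.
So 16δ ≥ 14, i.e. δ ≥ 14/16 = 7/8.

7/8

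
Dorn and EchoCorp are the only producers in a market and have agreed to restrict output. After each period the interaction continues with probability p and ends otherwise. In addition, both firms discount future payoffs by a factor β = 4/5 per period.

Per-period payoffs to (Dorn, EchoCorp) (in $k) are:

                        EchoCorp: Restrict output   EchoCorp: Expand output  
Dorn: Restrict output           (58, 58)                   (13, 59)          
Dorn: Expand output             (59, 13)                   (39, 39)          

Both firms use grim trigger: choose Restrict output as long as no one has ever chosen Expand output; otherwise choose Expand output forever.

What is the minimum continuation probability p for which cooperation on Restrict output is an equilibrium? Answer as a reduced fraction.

Expected continuation weight on next period's payoff is β·p = 4/5·p, which plays the role of the discount factor.
Cooperation requires 4/5·p ≥ (59−58)/(59−39) = 1/20, hence p ≥ 1/16.

1/16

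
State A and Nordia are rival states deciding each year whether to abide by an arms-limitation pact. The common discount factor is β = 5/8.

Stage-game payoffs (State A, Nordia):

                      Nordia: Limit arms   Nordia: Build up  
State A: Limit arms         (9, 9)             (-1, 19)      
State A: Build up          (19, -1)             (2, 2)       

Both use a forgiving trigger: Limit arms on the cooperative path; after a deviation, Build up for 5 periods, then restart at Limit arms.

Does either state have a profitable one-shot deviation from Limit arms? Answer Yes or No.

No

Comparing payoff streams over the 6 periods until play realigns: cooperate → 9(1+β+…+β^5); deviate → 19 + 2(β+…+β^5).
Cooperation is sustained iff (9−2)(β+…+β^5) ≥ 19−9.
β+…+β^5 = 5/8·(1−(5/8)^5)/(1−5/8) = 1.5077, and (19−9)/(9−2) = 1.4286.
1.5077 ≥ 1.4286, so cooperation is sustainable.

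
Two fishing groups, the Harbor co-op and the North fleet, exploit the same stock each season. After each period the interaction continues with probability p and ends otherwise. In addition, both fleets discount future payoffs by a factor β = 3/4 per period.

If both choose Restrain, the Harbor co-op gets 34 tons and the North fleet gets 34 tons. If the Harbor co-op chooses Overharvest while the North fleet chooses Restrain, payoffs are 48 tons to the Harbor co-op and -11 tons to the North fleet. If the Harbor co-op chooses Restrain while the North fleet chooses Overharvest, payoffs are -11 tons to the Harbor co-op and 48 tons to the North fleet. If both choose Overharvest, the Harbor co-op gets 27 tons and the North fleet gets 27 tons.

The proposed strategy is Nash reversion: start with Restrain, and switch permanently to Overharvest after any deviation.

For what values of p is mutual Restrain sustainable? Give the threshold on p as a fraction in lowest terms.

Expected continuation weight on next period's payoff is β·p = 3/4·p, which plays the role of the discount factor.
Cooperation requires 3/4·p ≥ (48−34)/(48−27) = 2/3, hence p ≥ 8/9.

8/9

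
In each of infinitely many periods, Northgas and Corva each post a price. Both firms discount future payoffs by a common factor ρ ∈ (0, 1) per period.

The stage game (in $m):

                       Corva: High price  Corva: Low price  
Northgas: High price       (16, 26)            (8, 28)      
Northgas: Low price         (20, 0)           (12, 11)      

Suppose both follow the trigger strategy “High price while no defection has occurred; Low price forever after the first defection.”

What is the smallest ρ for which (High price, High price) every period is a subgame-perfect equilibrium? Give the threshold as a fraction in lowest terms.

For Northgas: deviation gain 20−16 = 4, per-period punishment loss 16−12 = 4. IC gives ρ ≥ 4/8 = 1/2.
For Corva: gain 2, loss 15 per period, so ρ ≥ 2/17.
The tighter constraint is Northgas's, so cooperation needs ρ ≥ 1/2.

1/2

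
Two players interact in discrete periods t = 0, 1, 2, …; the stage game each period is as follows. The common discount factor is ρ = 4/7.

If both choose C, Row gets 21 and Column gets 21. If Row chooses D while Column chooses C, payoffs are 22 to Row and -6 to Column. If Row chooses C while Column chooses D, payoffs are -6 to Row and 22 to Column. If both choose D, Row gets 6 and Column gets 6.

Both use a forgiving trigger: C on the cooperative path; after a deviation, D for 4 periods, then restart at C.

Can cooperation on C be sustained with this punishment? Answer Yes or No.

Yes

Comparing payoff streams over the 5 periods until play realigns: cooperate → 21(1+ρ+…+ρ^4); deviate → 22 + 6(ρ+…+ρ^4).
Cooperation is sustained iff (21−6)(ρ+…+ρ^4) ≥ 22−21.
ρ+…+ρ^4 = 4/7·(1−(4/7)^4)/(1−4/7) = 1.1912, and (22−21)/(21−6) = 0.0667.
1.1912 ≥ 0.0667, so cooperation is sustainable.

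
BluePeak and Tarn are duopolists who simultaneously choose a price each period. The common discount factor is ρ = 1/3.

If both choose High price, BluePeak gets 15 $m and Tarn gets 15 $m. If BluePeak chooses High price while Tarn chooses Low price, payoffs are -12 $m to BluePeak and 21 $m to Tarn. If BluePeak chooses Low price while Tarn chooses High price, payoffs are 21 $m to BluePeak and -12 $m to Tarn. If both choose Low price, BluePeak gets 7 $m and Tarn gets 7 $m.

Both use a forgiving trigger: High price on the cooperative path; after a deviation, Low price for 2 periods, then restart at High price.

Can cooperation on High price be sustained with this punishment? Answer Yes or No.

No

IC: ρ+…+ρ^2 ≥ (21−15)/(15−7) = 3/4.
At ρ = 1/3: partial sum = 0.4444 < 0.7500. Cooperation not sustainable.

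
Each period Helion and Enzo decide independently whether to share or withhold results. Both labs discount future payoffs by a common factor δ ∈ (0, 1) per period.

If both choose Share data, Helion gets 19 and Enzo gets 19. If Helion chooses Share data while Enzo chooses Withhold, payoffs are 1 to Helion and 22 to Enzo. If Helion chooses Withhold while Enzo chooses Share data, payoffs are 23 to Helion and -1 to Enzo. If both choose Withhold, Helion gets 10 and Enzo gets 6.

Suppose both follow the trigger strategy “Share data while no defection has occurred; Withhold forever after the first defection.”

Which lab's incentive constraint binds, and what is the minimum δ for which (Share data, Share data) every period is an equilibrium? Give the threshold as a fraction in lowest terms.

Helion; δ ≥ 4/13

Helion: cooperation gives 19 each period; deviation gives 23 once then 10 forever.
  19/(1−δ) ≥ 23 + 10δ/(1−δ) ⇒ δ ≥ 4/13.
Enzo: cooperation gives 19 each period; deviation gives 22 once then 6 forever.
  δ ≥ 3/16.
Both must hold, so the binding constraint is Helion's: δ ≥ 4/13.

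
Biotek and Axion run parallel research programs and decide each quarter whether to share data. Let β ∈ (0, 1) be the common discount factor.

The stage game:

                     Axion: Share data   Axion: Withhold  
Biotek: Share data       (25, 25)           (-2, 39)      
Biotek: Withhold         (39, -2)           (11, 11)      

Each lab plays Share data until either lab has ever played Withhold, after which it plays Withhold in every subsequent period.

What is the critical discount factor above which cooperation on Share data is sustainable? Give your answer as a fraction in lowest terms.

Cooperation forever yields 25 each period: 25/(1−β).
Deviating yields 39 once, then 11 forever: 39 + 11β/(1−β).
No profitable deviation requires 25/(1−β) ≥ 39 + 11β/(1−β).
Multiplying by (1−β): 25 ≥ 39(1−β) + 11β = 39 − 28β.
So 28β ≥ 14, i.e. β ≥ 14/28 = 1/2.

1/2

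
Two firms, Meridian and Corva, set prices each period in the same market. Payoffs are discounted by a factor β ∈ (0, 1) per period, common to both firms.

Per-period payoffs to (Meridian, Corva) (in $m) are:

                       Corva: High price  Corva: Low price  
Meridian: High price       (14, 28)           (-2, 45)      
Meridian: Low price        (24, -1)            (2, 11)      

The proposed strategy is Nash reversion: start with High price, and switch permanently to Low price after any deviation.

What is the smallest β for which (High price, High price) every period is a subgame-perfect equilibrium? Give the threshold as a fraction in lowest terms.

Meridian's threshold: (24−14)/(24−2) = 5/11.
Corva's threshold: (45−28)/(45−11) = 1/2.
5/11 < 1/2, so Corva binds and β* = 1/2.

1/2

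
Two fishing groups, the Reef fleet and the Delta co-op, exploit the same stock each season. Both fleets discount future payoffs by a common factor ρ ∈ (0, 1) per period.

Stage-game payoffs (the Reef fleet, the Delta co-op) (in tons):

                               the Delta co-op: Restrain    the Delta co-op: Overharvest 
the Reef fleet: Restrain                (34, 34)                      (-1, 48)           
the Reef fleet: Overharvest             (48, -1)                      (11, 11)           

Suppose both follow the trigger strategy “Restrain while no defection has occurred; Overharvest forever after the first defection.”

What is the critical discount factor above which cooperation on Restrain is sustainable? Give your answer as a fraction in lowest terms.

Under grim trigger the critical discount factor is (T−C)/(T−P) with T = 48, C = 34, P = 11.
ρ* = (48−34)/(48−11) = 14/37.

14/37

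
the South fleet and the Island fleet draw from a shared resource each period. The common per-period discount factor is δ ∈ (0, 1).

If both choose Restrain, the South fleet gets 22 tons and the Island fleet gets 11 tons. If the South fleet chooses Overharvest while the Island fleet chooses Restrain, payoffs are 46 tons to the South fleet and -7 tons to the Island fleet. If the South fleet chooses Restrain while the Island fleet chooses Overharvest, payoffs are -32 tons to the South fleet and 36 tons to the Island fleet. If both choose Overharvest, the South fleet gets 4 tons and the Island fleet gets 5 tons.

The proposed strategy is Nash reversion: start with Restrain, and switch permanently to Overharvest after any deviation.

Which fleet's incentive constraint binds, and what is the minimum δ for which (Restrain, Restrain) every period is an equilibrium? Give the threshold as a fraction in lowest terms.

the Island fleet; δ ≥ 25/31

the South fleet: cooperation gives 22 each period; deviation gives 46 once then 4 forever.
  22/(1−δ) ≥ 46 + 4δ/(1−δ) ⇒ δ ≥ 24/42 = 4/7.
the Island fleet: cooperation gives 11 each period; deviation gives 36 once then 5 forever.
  δ ≥ 25/31.
Both must hold, so the binding constraint is the Island fleet's: δ ≥ 25/31.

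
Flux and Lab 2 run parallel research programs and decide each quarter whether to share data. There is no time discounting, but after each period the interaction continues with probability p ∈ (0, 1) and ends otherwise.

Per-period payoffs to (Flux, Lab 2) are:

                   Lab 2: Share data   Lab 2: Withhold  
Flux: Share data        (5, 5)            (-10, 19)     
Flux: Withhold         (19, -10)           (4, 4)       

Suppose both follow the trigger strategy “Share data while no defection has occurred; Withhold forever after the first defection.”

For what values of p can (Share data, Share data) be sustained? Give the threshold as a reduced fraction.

14/15

With no time discounting, the continuation probability p plays the role of the discount factor.
Grim-trigger IC: 5/(1−p) ≥ 19 + 4p/(1−p) ⇒ p ≥ (19−5)/(19−4) = 14/15.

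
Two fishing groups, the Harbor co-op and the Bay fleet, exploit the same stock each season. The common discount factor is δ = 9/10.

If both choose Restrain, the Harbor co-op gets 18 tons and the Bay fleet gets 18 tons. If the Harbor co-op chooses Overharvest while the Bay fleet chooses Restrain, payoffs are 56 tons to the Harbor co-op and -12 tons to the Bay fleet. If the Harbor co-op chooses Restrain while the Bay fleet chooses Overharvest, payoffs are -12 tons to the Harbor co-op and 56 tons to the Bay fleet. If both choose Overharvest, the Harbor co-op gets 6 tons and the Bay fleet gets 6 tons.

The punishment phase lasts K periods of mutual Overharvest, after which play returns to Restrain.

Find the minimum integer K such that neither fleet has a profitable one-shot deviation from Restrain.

5

IC: δ(1−δ^K)/(1−δ) ≥ (56−18)/(18−6) = 19/6.
With δ = 9/10: need 1 − δ^K ≥ 19/6·(1−9/10)/(9/10), i.e. δ^K ≤ 0.6481.
Since (9/10)^4 = 0.6561 and (9/10)^5 = 0.5905, the smallest such K is 5.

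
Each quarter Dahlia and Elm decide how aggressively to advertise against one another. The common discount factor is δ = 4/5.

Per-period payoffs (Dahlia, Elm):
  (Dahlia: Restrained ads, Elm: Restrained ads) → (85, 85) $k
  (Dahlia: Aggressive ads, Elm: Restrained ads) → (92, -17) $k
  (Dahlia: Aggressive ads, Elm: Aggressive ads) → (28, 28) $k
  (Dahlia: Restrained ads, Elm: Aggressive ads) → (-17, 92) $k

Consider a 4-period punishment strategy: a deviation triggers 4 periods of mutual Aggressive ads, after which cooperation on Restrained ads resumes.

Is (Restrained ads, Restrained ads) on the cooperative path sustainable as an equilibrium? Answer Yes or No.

A one-shot deviation gives 92 now, then 28 for 4 periods, then back to 85.
Gain from deviating: (92−85) today; loss: (85−28) in each of the next 4 periods.
No-deviation condition: (85−28)(δ+…+δ^4) ≥ 92−85, i.e. δ+…+δ^4 ≥ 7/57.
At δ = 4/5: δ+…+δ^4 = 2.3616 ≥ 0.1228.
So cooperation is sustainable.

Yes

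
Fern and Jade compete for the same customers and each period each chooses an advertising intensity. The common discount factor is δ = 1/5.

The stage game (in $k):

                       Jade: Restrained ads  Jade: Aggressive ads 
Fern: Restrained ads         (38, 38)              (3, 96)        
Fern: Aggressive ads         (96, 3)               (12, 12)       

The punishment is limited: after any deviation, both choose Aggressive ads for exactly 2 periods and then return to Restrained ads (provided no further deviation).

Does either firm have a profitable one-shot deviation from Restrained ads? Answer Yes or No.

IC: δ+…+δ^2 ≥ (96−38)/(38−12) = 29/13.
At δ = 1/5: partial sum = 0.2400 < 2.2308. Cooperation not sustainable.

Yes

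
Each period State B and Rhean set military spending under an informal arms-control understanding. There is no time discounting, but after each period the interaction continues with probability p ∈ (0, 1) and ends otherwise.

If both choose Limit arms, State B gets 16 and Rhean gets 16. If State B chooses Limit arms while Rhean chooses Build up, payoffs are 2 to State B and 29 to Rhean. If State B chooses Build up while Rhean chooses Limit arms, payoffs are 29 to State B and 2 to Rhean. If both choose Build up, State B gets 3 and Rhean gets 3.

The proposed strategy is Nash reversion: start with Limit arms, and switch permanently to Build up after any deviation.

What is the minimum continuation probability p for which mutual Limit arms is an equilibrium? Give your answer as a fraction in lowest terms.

1/2

With no time discounting, the continuation probability p plays the role of the discount factor.
Grim-trigger IC: 16/(1−p) ≥ 29 + 3p/(1−p) ⇒ p ≥ (29−16)/(29−3) = 1/2.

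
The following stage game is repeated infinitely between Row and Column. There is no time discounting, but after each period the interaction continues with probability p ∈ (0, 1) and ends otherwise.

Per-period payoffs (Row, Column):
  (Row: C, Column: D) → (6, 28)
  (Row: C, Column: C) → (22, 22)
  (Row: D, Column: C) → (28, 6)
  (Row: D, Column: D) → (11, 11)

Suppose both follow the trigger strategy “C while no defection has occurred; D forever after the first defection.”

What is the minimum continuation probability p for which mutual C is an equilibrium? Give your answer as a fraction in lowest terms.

6/17

With no time discounting, the continuation probability p plays the role of the discount factor.
Grim-trigger IC: 22/(1−p) ≥ 28 + 11p/(1−p) ⇒ p ≥ (28−22)/(28−11) = 6/17.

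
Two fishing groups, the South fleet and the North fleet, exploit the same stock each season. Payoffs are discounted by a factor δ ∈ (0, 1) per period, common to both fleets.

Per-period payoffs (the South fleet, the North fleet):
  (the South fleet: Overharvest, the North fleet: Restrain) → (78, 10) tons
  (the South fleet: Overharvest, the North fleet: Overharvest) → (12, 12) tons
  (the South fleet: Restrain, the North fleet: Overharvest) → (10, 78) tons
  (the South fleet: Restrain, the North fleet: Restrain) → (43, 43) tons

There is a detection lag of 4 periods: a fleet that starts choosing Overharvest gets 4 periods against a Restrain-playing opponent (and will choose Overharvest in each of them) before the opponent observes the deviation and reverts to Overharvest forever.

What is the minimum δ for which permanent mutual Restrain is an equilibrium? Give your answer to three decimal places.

The best deviation is to choose Overharvest for all 4 undetected periods, earning 78 each, then 12 forever once detected.
Deviation value: 78(1−δ^4)/(1−δ) + 12δ^4/(1−δ); cooperation value: 43/(1−δ).
IC: 43 ≥ 78(1−δ^4) + 12δ^4 = 78 − 66δ^4.
So δ^4 ≥ 35/66, giving δ ≥ (35/66)^(1/4) ≈ 0.853.

0.853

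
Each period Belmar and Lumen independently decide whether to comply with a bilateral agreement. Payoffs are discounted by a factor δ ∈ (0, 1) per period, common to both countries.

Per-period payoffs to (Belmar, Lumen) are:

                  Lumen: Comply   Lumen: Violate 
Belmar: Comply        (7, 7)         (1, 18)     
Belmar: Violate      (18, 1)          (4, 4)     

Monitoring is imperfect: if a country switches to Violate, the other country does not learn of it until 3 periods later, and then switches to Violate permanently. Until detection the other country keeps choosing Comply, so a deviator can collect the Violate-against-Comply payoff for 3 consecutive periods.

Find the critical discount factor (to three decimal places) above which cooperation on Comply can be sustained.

The best deviation is to choose Violate for all 3 undetected periods, earning 18 each, then 4 forever once detected.
Deviation value: 18(1−δ^3)/(1−δ) + 4δ^3/(1−δ); cooperation value: 7/(1−δ).
IC: 7 ≥ 18(1−δ^3) + 4δ^3 = 18 − 14δ^3.
So δ^3 ≥ 11/14, giving δ ≥ (11/14)^(1/3) ≈ 0.923.

0.923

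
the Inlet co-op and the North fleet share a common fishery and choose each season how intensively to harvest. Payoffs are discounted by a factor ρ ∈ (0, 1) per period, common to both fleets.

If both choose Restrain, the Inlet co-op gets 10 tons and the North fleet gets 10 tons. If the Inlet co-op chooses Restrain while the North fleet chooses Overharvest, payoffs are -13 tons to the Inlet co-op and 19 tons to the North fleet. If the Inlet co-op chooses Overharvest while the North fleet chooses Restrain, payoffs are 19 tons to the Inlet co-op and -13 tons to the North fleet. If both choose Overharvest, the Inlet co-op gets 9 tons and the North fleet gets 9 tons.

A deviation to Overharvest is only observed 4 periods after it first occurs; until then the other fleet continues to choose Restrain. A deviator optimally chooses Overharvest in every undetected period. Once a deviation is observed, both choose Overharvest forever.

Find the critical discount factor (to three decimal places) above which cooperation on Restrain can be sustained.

0.974

A deviator earns 19 for 4 periods, then 9 forever; cooperating earns 10 forever. Multiplying the IC by (1−ρ):
10 ≥ 19(1−ρ^4) + 9ρ^4, so 10·ρ^4 ≥ 9 and ρ^4 ≥ 9/10.
ρ ≥ (9/10)^(1/4) ≈ 0.974.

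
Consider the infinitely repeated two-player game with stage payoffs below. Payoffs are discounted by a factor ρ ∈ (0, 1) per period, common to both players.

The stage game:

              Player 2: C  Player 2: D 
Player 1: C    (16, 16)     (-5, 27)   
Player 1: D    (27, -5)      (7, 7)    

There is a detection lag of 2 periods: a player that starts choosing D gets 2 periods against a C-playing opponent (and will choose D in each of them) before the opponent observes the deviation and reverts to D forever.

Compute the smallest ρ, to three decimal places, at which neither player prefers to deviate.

A deviator earns 27 for 2 periods, then 7 forever; cooperating earns 16 forever. Multiplying the IC by (1−ρ):
16 ≥ 27(1−ρ^2) + 7ρ^2, so 20·ρ^2 ≥ 11 and ρ^2 ≥ 11/20.
ρ ≥ (11/20)^(1/2) ≈ 0.742.

0.742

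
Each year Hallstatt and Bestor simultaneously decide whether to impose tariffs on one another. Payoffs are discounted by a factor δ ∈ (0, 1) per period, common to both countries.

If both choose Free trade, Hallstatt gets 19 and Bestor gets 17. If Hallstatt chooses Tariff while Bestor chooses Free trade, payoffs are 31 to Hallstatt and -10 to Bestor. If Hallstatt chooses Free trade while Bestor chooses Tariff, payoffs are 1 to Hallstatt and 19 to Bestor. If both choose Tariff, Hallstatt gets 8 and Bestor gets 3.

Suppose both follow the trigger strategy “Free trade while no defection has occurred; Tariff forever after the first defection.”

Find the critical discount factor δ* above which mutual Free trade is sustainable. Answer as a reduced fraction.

For Hallstatt: deviation gain 31−19 = 12, per-period punishment loss 19−8 = 11. IC gives δ ≥ 12/23.
For Bestor: gain 2, loss 14 per period, so δ ≥ 2/16 = 1/8.
The tighter constraint is Hallstatt's, so cooperation needs δ ≥ 12/23.

12/23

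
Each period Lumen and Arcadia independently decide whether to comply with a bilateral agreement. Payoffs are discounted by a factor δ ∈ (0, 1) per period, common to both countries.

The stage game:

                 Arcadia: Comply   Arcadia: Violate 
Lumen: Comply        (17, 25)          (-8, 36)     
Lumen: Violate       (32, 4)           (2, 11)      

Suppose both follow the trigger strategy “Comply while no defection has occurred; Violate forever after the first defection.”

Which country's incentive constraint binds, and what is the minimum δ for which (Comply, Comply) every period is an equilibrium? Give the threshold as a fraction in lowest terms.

Lumen; δ ≥ 1/2

Lumen: cooperation gives 17 each period; deviation gives 32 once then 2 forever.
  17/(1−δ) ≥ 32 + 2δ/(1−δ) ⇒ δ ≥ 15/30 = 1/2.
Arcadia: cooperation gives 25 each period; deviation gives 36 once then 11 forever.
  δ ≥ 11/25.
Both must hold, so the binding constraint is Lumen's: δ ≥ 1/2.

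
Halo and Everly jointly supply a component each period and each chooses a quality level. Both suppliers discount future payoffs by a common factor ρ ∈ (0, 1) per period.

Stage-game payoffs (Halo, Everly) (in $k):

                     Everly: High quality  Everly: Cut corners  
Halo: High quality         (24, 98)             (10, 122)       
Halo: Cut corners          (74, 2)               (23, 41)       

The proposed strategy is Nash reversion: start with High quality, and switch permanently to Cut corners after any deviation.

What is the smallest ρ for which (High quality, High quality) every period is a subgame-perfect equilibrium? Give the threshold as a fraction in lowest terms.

For Halo: deviation gain 74−24 = 50, per-period punishment loss 24−23 = 1. IC gives ρ ≥ 50/51.
For Everly: gain 24, loss 57 per period, so ρ ≥ 24/81 = 8/27.
The tighter constraint is Halo's, so cooperation needs ρ ≥ 50/51.

50/51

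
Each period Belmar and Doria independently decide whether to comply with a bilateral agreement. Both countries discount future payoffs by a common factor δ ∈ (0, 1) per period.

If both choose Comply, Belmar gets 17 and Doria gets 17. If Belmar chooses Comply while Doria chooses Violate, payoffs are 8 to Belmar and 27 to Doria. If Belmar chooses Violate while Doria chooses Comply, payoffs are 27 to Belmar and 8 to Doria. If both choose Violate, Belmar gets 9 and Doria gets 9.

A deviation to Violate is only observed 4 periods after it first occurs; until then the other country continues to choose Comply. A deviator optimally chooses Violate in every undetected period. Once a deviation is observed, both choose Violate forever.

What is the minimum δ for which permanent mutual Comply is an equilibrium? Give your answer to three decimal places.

A deviator earns 27 for 4 periods, then 9 forever; cooperating earns 17 forever. Multiplying the IC by (1−δ):
17 ≥ 27(1−δ^4) + 9δ^4, so 18·δ^4 ≥ 10 and δ^4 ≥ 5/9.
δ ≥ (5/9)^(1/4) ≈ 0.863.

0.863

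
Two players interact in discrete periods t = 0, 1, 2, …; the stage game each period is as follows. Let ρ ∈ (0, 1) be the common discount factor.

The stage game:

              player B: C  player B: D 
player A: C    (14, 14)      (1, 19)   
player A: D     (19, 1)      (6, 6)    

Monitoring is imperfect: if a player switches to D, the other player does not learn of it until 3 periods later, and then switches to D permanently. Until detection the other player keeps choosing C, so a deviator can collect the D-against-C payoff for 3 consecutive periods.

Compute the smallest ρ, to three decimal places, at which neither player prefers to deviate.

0.727

Deviating for the 3 undetected periods gains 19−14 = 5 per period over cooperation, then loses 14−6 = 8 per period forever once punishment starts.
Gain: 5(1 + ρ + … + ρ^2); loss: 8·ρ^3/(1−ρ).
No profitable deviation ⇔ 5(1−ρ^3) ≤ 8·ρ^3, i.e. ρ^3 ≥ 5/(5+8) = 5/13.
Hence ρ ≥ (5/13)^(1/3) ≈ 0.727.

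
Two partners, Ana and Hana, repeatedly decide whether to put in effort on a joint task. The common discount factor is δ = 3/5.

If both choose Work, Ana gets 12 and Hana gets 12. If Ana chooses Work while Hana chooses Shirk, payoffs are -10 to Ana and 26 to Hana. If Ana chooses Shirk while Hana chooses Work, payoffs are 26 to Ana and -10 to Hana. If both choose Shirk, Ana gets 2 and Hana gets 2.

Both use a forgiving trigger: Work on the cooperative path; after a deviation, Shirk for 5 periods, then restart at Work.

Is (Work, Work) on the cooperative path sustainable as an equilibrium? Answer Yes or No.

No

IC: δ+…+δ^5 ≥ (26−12)/(12−2) = 7/5.
At δ = 3/5: partial sum = 1.3834 < 1.4000. Cooperation not sustainable.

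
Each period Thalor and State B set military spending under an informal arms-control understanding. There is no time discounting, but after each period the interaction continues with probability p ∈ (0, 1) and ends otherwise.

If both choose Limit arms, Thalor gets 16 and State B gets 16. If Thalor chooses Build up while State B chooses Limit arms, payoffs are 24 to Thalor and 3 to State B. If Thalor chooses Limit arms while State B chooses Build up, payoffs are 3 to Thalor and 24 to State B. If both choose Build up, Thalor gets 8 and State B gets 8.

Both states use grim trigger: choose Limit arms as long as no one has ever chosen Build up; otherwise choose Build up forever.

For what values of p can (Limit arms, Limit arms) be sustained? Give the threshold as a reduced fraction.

With no time discounting, the continuation probability p plays the role of the discount factor.
Grim-trigger IC: 16/(1−p) ≥ 24 + 8p/(1−p) ⇒ p ≥ (24−16)/(24−8) = 1/2.

1/2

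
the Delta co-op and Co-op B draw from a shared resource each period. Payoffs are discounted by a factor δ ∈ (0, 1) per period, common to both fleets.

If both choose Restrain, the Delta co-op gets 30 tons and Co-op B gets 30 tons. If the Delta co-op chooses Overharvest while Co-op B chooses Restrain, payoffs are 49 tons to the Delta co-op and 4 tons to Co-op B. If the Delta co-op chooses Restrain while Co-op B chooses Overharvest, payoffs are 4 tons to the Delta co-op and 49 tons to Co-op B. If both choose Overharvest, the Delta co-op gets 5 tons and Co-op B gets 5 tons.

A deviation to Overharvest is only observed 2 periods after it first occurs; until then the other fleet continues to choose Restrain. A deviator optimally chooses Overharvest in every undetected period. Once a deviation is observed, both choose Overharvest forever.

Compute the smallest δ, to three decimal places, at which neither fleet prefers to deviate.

0.657

The best deviation is to choose Overharvest for all 2 undetected periods, earning 49 each, then 5 forever once detected.
Deviation value: 49(1−δ^2)/(1−δ) + 5δ^2/(1−δ); cooperation value: 30/(1−δ).
IC: 30 ≥ 49(1−δ^2) + 5δ^2 = 49 − 44δ^2.
So δ^2 ≥ 19/44, giving δ ≥ (19/44)^(1/2) ≈ 0.657.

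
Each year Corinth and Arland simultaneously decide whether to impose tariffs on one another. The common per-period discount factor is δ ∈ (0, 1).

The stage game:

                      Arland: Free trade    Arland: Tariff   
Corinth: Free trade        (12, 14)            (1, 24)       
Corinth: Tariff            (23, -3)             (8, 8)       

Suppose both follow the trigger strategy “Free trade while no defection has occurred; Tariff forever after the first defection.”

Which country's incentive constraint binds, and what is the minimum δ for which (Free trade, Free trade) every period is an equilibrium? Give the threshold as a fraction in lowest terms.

Corinth's threshold: (23−12)/(23−8) = 11/15.
Arland's threshold: (24−14)/(24−8) = 5/8.
11/15 > 5/8, so Corinth binds and δ* = 11/15.

Corinth; δ ≥ 11/15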